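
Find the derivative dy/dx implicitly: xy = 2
Apply d/dx to both sides, remembering that y depends on x. Each occurrence of y therefore brings in a y' = dy/dx via the chain rule.

With F(x, y) equal to the left-hand side minus the right, differentiate F term by term:
  d/dx[xy] = x·y' + y
  d/dx[-2] = 0
Adding these up, d/dx[F] = 0 becomes
  (y) + (x)·y' = 0,
so isolating y',
  dy/dx = -(y)/(x) = -y/x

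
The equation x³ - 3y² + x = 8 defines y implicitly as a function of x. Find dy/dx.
Apply d/dx to both sides, remembering that y depends on x. Each occurrence of y therefore brings in a y' = dy/dx via the chain rule.

With F(x, y) equal to the left-hand side minus the right, differentiate F term by term:
  d/dx[x^3] = 3x^2
  d/dx[x] = 1
  d/dx[-3y^2] = -6y·y'
  d/dx[-8] = 0
Adding these up, d/dx[F] = 0 becomes
  (3x^2 + 1) + (-6y)·y' = 0,
so isolating y',
  dy/dx = -(3x^2 + 1)/(-6y) = (3x^2 + 1)/(6y)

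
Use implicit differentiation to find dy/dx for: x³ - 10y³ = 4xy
Differentiate both sides with respect to x, treating y as y(x). By the chain rule, any term containing y contributes a factor of y' = dy/dx when we differentiate it.

Move every term to one side and write the relation as F(x, y) = 0. Term by term,
  d/dx[x^3] = 3x^2
  d/dx[-4xy] = -4x·y' - 4y
  d/dx[-10y^3] = -30y^2·y'

The pieces without y' make up ∂F/∂x and the coefficient of y' is ∂F/∂y:
  ∂F/∂x = 3x^2 - 4y,
  ∂F/∂y = -4x - 30y^2.

Since d/dx[F] = ∂F/∂x + (∂F/∂y)·y' = 0, solve for y':
  (∂F/∂y)·y' = -∂F/∂x
  dy/dx = -(∂F/∂x)/(∂F/∂y) = -(3x^2 - 4y)/(-4x - 30y^2) = (3x^2 - 4y)/(2(2x + 15y^2))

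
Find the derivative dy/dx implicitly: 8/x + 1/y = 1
Take d/dx of both sides. Since y is implicitly a function of x, the chain rule attaches a y' = dy/dx factor whenever we differentiate through y.

Set F(x, y) = (left side) − (right side), so the curve is F = 0. Differentiating each term of F:
  d/dx[1/y] = -y'/y^2
  d/dx[8/x] = -8/x^2
  d/dx[-1] = 0

Collecting, the y'-free part is the partial derivative in x and the y' coefficient is the partial derivative in y:
  ∂F/∂x = -8/x^2
  ∂F/∂y = -1/y^2

so d/dx[F(x, y(x))] = ∂F/∂x + (∂F/∂y)·y' = 0. Rearranging,
  dy/dx = -(∂F/∂x)/(∂F/∂y) = -(-8/x^2)/(-1/y^2) = -8y^2/x^2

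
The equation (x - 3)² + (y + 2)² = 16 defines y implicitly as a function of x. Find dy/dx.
Apply d/dx to both sides, remembering that y depends on x. Each occurrence of y therefore brings in a y' = dy/dx via the chain rule.

With F(x, y) equal to the left-hand side minus the right, differentiate F term by term:
  d/dx[(x - 3)^2] = 2x - 6
  d/dx[(y + 2)^2] = 2·y'(y + 2)
  d/dx[-16] = 0
Adding these up, d/dx[F] = 0 becomes
  (2x - 6) + (2y + 4)·y' = 0,
so isolating y',
  dy/dx = -(2x - 6)/(2y + 4) = (3 - x)/(y + 2)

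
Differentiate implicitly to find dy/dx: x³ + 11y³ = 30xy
Apply d/dx to both sides, remembering that y depends on x. Each occurrence of y therefore brings in a y' = dy/dx via the chain rule.

With F(x, y) equal to the left-hand side minus the right, differentiate F term by term:
  d/dx[x^3] = 3x^2
  d/dx[-30xy] = -30x·y' - 30y
  d/dx[11y^3] = 33y^2·y'
Adding these up, d/dx[F] = 0 becomes
  (3x^2 - 30y) + (-30x + 33y^2)·y' = 0,
so isolating y',
  dy/dx = -(3x^2 - 30y)/(-30x + 33y^2) = (x^2 - 10y)/(10x - 11y^2)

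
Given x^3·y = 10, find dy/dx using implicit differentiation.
Differentiate the relation implicitly: treat y = y(x) and apply the chain rule, so every y-derivative picks up a y' = dy/dx factor.

With everything moved to the left-hand side, differentiate term by term:
  d/dx[x^3y] = x^3·y' + 3x^2y
  d/dx[-10] = 0

Separating the contributions that come from x directly and those that come through y:
  without y':      3x^2y
  multiplying y':  x^3

so (3x^2y) + (x^3)·y' = 0, and therefore
  dy/dx = -(3x^2y)/(x^3) = -3y/x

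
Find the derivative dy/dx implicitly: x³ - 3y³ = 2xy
Differentiate the relation implicitly: treat y = y(x) and apply the chain rule, so every y-derivative picks up a y' = dy/dx factor.

With everything moved to the left-hand side, differentiate term by term:
  d/dx[x^3] = 3x^2
  d/dx[-2xy] = -2x·y' - 2y
  d/dx[-3y^3] = -9y^2·y'

Separating the contributions that come from x directly and those that come through y:
  without y':      3x^2 - 2y
  multiplying y':  -2x - 9y^2

so (3x^2 - 2y) + (-2x - 9y^2)·y' = 0, and therefore
  dy/dx = -(3x^2 - 2y)/(-2x - 9y^2) = (3x^2 - 2y)/(2x + 9y^2)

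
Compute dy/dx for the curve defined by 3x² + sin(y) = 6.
Differentiate the relation implicitly: treat y = y(x) and apply the chain rule, so every y-derivative picks up a y' = dy/dx factor.

With everything moved to the left-hand side, differentiate term by term:
  d/dx[3x^2] = 6x
  d/dx[sin(y)] = y'·cos(y)
  d/dx[-6] = 0

Separating the contributions that come from x directly and those that come through y:
  without y':      6x
  multiplying y':  cos(y)

so (6x) + (cos(y))·y' = 0, and therefore
  dy/dx = -(6x)/(cos(y)) = -6x/cos(y)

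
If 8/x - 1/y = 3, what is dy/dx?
Take d/dx of both sides. Since y is implicitly a function of x, the chain rule attaches a y' = dy/dx factor whenever we differentiate through y.

Set F(x, y) = (left side) − (right side), so the curve is F = 0. Differentiating each term of F:
  d/dx[-1/y] = y'/y^2
  d/dx[8/x] = -8/x^2
  d/dx[-3] = 0

Collecting, the y'-free part is the partial derivative in x and the y' coefficient is the partial derivative in y:
  ∂F/∂x = -8/x^2
  ∂F/∂y = y^(-2)

so d/dx[F(x, y(x))] = ∂F/∂x + (∂F/∂y)·y' = 0. Rearranging,
  dy/dx = -(∂F/∂x)/(∂F/∂y) = -(-8/x^2)/(y^(-2)) = 8y^2/x^2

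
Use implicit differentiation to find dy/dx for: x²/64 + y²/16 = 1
Apply d/dx to both sides, remembering that y depends on x. Each occurrence of y therefore brings in a y' = dy/dx via the chain rule.

With F(x, y) equal to the left-hand side minus the right, differentiate F term by term:
  d/dx[x^2/64] = x/32
  d/dx[y^2/16] = y·y'/8
  d/dx[-1] = 0
Adding these up, d/dx[F] = 0 becomes
  (x/32) + (y/8)·y' = 0,
so isolating y',
  dy/dx = -(x/32)/(y/8) = -x/(4y)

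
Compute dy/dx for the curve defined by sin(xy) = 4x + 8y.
Differentiate both sides with respect to x, treating y as y(x). By the chain rule, any term containing y contributes a factor of y' = dy/dx when we differentiate it.

Move every term to one side and write the relation as F(x, y) = 0. Term by term,
  d/dx[-4x] = -4
  d/dx[-8y] = -8·y'
  d/dx[sin(xy)] = (x·y' + y)·cos(xy)

The pieces without y' make up ∂F/∂x and the coefficient of y' is ∂F/∂y:
  ∂F/∂x = y·cos(xy) - 4,
  ∂F/∂y = x·cos(xy) - 8.

Since d/dx[F] = ∂F/∂x + (∂F/∂y)·y' = 0, solve for y':
  (∂F/∂y)·y' = -∂F/∂x
  dy/dx = -(∂F/∂x)/(∂F/∂y) = -(y·cos(xy) - 4)/(x·cos(xy) - 8) = (-y·cos(xy) + 4)/(x·cos(xy) - 8)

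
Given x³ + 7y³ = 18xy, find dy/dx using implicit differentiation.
Differentiate both sides with respect to x, treating y as y(x). By the chain rule, any term containing y contributes a factor of y' = dy/dx when we differentiate it.

Move every term to one side and write the relation as F(x, y) = 0. Term by term,
  d/dx[x^3] = 3x^2
  d/dx[-18xy] = -18x·y' - 18y
  d/dx[7y^3] = 21y^2·y'

The pieces without y' make up ∂F/∂x and the coefficient of y' is ∂F/∂y:
  ∂F/∂x = 3x^2 - 18y,
  ∂F/∂y = -18x + 21y^2.

Since d/dx[F] = ∂F/∂x + (∂F/∂y)·y' = 0, solve for y':
  (∂F/∂y)·y' = -∂F/∂x
  dy/dx = -(∂F/∂x)/(∂F/∂y) = -(3x^2 - 18y)/(-18x + 21y^2) = (x^2 - 6y)/(6x - 7y^2)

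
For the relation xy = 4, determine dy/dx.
Apply d/dx to both sides, remembering that y depends on x. Each occurrence of y therefore brings in a y' = dy/dx via the chain rule.

With F(x, y) equal to the left-hand side minus the right, differentiate F term by term:
  d/dx[xy] = x·y' + y
  d/dx[-4] = 0
Adding these up, d/dx[F] = 0 becomes
  (y) + (x)·y' = 0,
so isolating y',
  dy/dx = -(y)/(x) = -y/x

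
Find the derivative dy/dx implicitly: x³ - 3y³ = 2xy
Apply d/dx to both sides, remembering that y depends on x. Each occurrence of y therefore brings in a y' = dy/dx via the chain rule.

With F(x, y) equal to the left-hand side minus the right, differentiate F term by term:
  d/dx[x^3] = 3x^2
  d/dx[-2xy] = -2x·y' - 2y
  d/dx[-3y^3] = -9y^2·y'
Adding these up, d/dx[F] = 0 becomes
  (3x^2 - 2y) + (-2x - 9y^2)·y' = 0,
so isolating y',
  dy/dx = -(3x^2 - 2y)/(-2x - 9y^2) = (3x^2 - 2y)/(2x + 9y^2)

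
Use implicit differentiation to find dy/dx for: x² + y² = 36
Differentiate the relation implicitly: treat y = y(x) and apply the chain rule, so every y-derivative picks up a y' = dy/dx factor.

With everything moved to the left-hand side, differentiate term by term:
  d/dx[x^2] = 2x
  d/dx[y^2] = 2y·y'
  d/dx[-36] = 0

Separating the contributions that come from x directly and those that come through y:
  without y':      2x
  multiplying y':  2y

so (2x) + (2y)·y' = 0, and therefore
  dy/dx = -(2x)/(2y) = -x/y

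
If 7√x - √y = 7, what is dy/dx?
Take d/dx of both sides. Since y is implicitly a function of x, the chain rule attaches a y' = dy/dx factor whenever we differentiate through y.

Set F(x, y) = (left side) − (right side), so the curve is F = 0. Differentiating each term of F:
  d/dx[7√(x)] = 7/(2√(x))
  d/dx[-√(y)] = -y'/(2√(y))
  d/dx[-7] = 0

Collecting, the y'-free part is the partial derivative in x and the y' coefficient is the partial derivative in y:
  ∂F/∂x = 7/(2√(x))
  ∂F/∂y = -1/(2√(y))

so d/dx[F(x, y(x))] = ∂F/∂x + (∂F/∂y)·y' = 0. Rearranging,
  dy/dx = -(∂F/∂x)/(∂F/∂y) = -(7/(2√(x)))/(-1/(2√(y))) = 7√(y)/√(x)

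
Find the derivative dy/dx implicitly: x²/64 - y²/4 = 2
Take d/dx of both sides. Since y is implicitly a function of x, the chain rule attaches a y' = dy/dx factor whenever we differentiate through y.

Set F(x, y) = (left side) − (right side), so the curve is F = 0. Differentiating each term of F:
  d/dx[x^2/64] = x/32
  d/dx[-y^2/4] = -y·y'/2
  d/dx[-2] = 0

Collecting, the y'-free part is the partial derivative in x and the y' coefficient is the partial derivative in y:
  ∂F/∂x = x/32
  ∂F/∂y = -y/2

so d/dx[F(x, y(x))] = ∂F/∂x + (∂F/∂y)·y' = 0. Rearranging,
  dy/dx = -(∂F/∂x)/(∂F/∂y) = -(x/32)/(-y/2) = x/(16y)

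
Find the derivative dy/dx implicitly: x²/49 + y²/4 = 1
Differentiate the relation implicitly: treat y = y(x) and apply the chain rule, so every y-derivative picks up a y' = dy/dx factor.

With everything moved to the left-hand side, differentiate term by term:
  d/dx[x^2/49] = 2x/49
  d/dx[y^2/4] = y·y'/2
  d/dx[-1] = 0

Separating the contributions that come from x directly and those that come through y:
  without y':      2x/49
  multiplying y':  y/2

so (2x/49) + (y/2)·y' = 0, and therefore
  dy/dx = -(2x/49)/(y/2) = -4x/(49y)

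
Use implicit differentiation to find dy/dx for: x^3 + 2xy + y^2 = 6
Take d/dx of both sides. Since y is implicitly a function of x, the chain rule attaches a y' = dy/dx factor whenever we differentiate through y.

Set F(x, y) = (left side) − (right side), so the curve is F = 0. Differentiating each term of F:
  d/dx[x^3] = 3x^2
  d/dx[2xy] = 2x·y' + 2y
  d/dx[y^2] = 2y·y'
  d/dx[-6] = 0

Collecting, the y'-free part is the partial derivative in x and the y' coefficient is the partial derivative in y:
  ∂F/∂x = 3x^2 + 2y
  ∂F/∂y = 2x + 2y

so d/dx[F(x, y(x))] = ∂F/∂x + (∂F/∂y)·y' = 0. Rearranging,
  dy/dx = -(∂F/∂x)/(∂F/∂y) = -(3x^2 + 2y)/(2x + 2y) = (-3x^2/2 - y)/(x + y)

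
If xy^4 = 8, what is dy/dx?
Apply d/dx to both sides, remembering that y depends on x. Each occurrence of y therefore brings in a y' = dy/dx via the chain rule.

With F(x, y) equal to the left-hand side minus the right, differentiate F term by term:
  d/dx[xy^4] = 4xy^3·y' + y^4
  d/dx[-8] = 0
Adding these up, d/dx[F] = 0 becomes
  (y^4) + (4xy^3)·y' = 0,
so isolating y',
  dy/dx = -(y^4)/(4xy^3) = -y/(4x)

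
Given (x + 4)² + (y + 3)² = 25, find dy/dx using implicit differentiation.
Differentiate the relation implicitly: treat y = y(x) and apply the chain rule, so every y-derivative picks up a y' = dy/dx factor.

With everything moved to the left-hand side, differentiate term by term:
  d/dx[(x + 4)^2] = 2x + 8
  d/dx[(y + 3)^2] = 2·y'(y + 3)
  d/dx[-25] = 0

Separating the contributions that come from x directly and those that come through y:
  without y':      2x + 8
  multiplying y':  2y + 6

so (2x + 8) + (2y + 6)·y' = 0, and therefore
  dy/dx = -(2x + 8)/(2y + 6) = (-x - 4)/(y + 3)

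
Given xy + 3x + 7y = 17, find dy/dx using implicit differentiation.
Differentiate the relation implicitly: treat y = y(x) and apply the chain rule, so every y-derivative picks up a y' = dy/dx factor.

With everything moved to the left-hand side, differentiate term by term:
  d/dx[xy] = x·y' + y
  d/dx[3x] = 3
  d/dx[7y] = 7·y'
  d/dx[-17] = 0

Separating the contributions that come from x directly and those that come through y:
  without y':      y + 3
  multiplying y':  x + 7

so (y + 3) + (x + 7)·y' = 0, and therefore
  dy/dx = -(y + 3)/(x + 7) = (-y - 3)/(x + 7)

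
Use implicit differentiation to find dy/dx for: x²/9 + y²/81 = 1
Take d/dx of both sides. Since y is implicitly a function of x, the chain rule attaches a y' = dy/dx factor whenever we differentiate through y.

Set F(x, y) = (left side) − (right side), so the curve is F = 0. Differentiating each term of F:
  d/dx[x^2/9] = 2x/9
  d/dx[y^2/81] = 2y·y'/81
  d/dx[-1] = 0

Collecting, the y'-free part is the partial derivative in x and the y' coefficient is the partial derivative in y:
  ∂F/∂x = 2x/9
  ∂F/∂y = 2y/81

so d/dx[F(x, y(x))] = ∂F/∂x + (∂F/∂y)·y' = 0. Rearranging,
  dy/dx = -(∂F/∂x)/(∂F/∂y) = -(2x/9)/(2y/81) = -9x/y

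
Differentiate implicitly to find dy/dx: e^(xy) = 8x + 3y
Differentiate the relation implicitly: treat y = y(x) and apply the chain rule, so every y-derivative picks up a y' = dy/dx factor.

With everything moved to the left-hand side, differentiate term by term:
  d/dx[-8x] = -8
  d/dx[-3y] = -3·y'
  d/dx[e^(xy)] = (x·y' + y)·e^(xy)

Separating the contributions that come from x directly and those that come through y:
  without y':      y·e^(xy) - 8
  multiplying y':  x·e^(xy) - 3

so (y·e^(xy) - 8) + (x·e^(xy) - 3)·y' = 0, and therefore
  dy/dx = -(y·e^(xy) - 8)/(x·e^(xy) - 3) = (-y·e^(xy) + 8)/(x·e^(xy) - 3)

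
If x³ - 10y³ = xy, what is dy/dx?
Differentiate both sides with respect to x, treating y as y(x). By the chain rule, any term containing y contributes a factor of y' = dy/dx when we differentiate it.

Move every term to one side and write the relation as F(x, y) = 0. Term by term,
  d/dx[x^3] = 3x^2
  d/dx[-xy] = -x·y' - y
  d/dx[-10y^3] = -30y^2·y'

The pieces without y' make up ∂F/∂x and the coefficient of y' is ∂F/∂y:
  ∂F/∂x = 3x^2 - y,
  ∂F/∂y = -x - 30y^2.

Since d/dx[F] = ∂F/∂x + (∂F/∂y)·y' = 0, solve for y':
  (∂F/∂y)·y' = -∂F/∂x
  dy/dx = -(∂F/∂x)/(∂F/∂y) = -(3x^2 - y)/(-x - 30y^2) = (3x^2 - y)/(x + 30y^2)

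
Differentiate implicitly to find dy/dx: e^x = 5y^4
Take d/dx of both sides. Since y is implicitly a function of x, the chain rule attaches a y' = dy/dx factor whenever we differentiate through y.

Set F(x, y) = (left side) − (right side), so the curve is F = 0. Differentiating each term of F:
  d/dx[-5y^4] = -20y^3·y'
  d/dx[e^(x)] = e^(x)

Collecting, the y'-free part is the partial derivative in x and the y' coefficient is the partial derivative in y:
  ∂F/∂x = e^(x)
  ∂F/∂y = -20y^3

so d/dx[F(x, y(x))] = ∂F/∂x + (∂F/∂y)·y' = 0. Rearranging,
  dy/dx = -(∂F/∂x)/(∂F/∂y) = -(e^(x))/(-20y^3) = e^(x)/(20y^3)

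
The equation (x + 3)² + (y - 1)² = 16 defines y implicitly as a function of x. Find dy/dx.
Differentiate the relation implicitly: treat y = y(x) and apply the chain rule, so every y-derivative picks up a y' = dy/dx factor.

With everything moved to the left-hand side, differentiate term by term:
  d/dx[(x + 3)^2] = 2x + 6
  d/dx[(y - 1)^2] = 2·y'(y - 1)
  d/dx[-16] = 0

Separating the contributions that come from x directly and those that come through y:
  without y':      2x + 6
  multiplying y':  2y - 2

so (2x + 6) + (2y - 2)·y' = 0, and therefore
  dy/dx = -(2x + 6)/(2y - 2) = (-x - 3)/(y - 1)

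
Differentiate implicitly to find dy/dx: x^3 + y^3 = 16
Take d/dx of both sides. Since y is implicitly a function of x, the chain rule attaches a y' = dy/dx factor whenever we differentiate through y.

Set F(x, y) = (left side) − (right side), so the curve is F = 0. Differentiating each term of F:
  d/dx[x^3] = 3x^2
  d/dx[y^3] = 3y^2·y'
  d/dx[-16] = 0

Collecting, the y'-free part is the partial derivative in x and the y' coefficient is the partial derivative in y:
  ∂F/∂x = 3x^2
  ∂F/∂y = 3y^2

so d/dx[F(x, y(x))] = ∂F/∂x + (∂F/∂y)·y' = 0. Rearranging,
  dy/dx = -(∂F/∂x)/(∂F/∂y) = -(3x^2)/(3y^2) = -x^2/y^2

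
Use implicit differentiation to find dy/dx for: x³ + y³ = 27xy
Take d/dx of both sides. Since y is implicitly a function of x, the chain rule attaches a y' = dy/dx factor whenever we differentiate through y.

Set F(x, y) = (left side) − (right side), so the curve is F = 0. Differentiating each term of F:
  d/dx[x^3] = 3x^2
  d/dx[-27xy] = -27x·y' - 27y
  d/dx[y^3] = 3y^2·y'

Collecting, the y'-free part is the partial derivative in x and the y' coefficient is the partial derivative in y:
  ∂F/∂x = 3x^2 - 27y
  ∂F/∂y = -27x + 3y^2

so d/dx[F(x, y(x))] = ∂F/∂x + (∂F/∂y)·y' = 0. Rearranging,
  dy/dx = -(∂F/∂x)/(∂F/∂y) = -(3x^2 - 27y)/(-27x + 3y^2) = (x^2 - 9y)/(9x - y^2)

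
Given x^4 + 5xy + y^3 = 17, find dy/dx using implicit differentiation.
Take d/dx of both sides. Since y is implicitly a function of x, the chain rule attaches a y' = dy/dx factor whenever we differentiate through y.

Set F(x, y) = (left side) − (right side), so the curve is F = 0. Differentiating each term of F:
  d/dx[x^4] = 4x^3
  d/dx[5xy] = 5x·y' + 5y
  d/dx[y^3] = 3y^2·y'
  d/dx[-17] = 0

Collecting, the y'-free part is the partial derivative in x and the y' coefficient is the partial derivative in y:
  ∂F/∂x = 4x^3 + 5y
  ∂F/∂y = 5x + 3y^2

so d/dx[F(x, y(x))] = ∂F/∂x + (∂F/∂y)·y' = 0. Rearranging,
  dy/dx = -(∂F/∂x)/(∂F/∂y) = -(4x^3 + 5y)/(5x + 3y^2) = (-4x^3 - 5y)/(5x + 3y^2)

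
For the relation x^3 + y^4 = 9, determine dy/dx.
Differentiate the relation implicitly: treat y = y(x) and apply the chain rule, so every y-derivative picks up a y' = dy/dx factor.

With everything moved to the left-hand side, differentiate term by term:
  d/dx[x^3] = 3x^2
  d/dx[y^4] = 4y^3·y'
  d/dx[-9] = 0

Separating the contributions that come from x directly and those that come through y:
  without y':      3x^2
  multiplying y':  4y^3

so (3x^2) + (4y^3)·y' = 0, and therefore
  dy/dx = -(3x^2)/(4y^3) = -3x^2/(4y^3)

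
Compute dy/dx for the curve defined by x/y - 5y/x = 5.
Differentiate the relation implicitly: treat y = y(x) and apply the chain rule, so every y-derivative picks up a y' = dy/dx factor.

With everything moved to the left-hand side, differentiate term by term:
  d/dx[x/y] = -x·y'/y^2 + 1/y
  d/dx[-5y/x] = -5·y'/x + 5y/x^2
  d/dx[-5] = 0

Separating the contributions that come from x directly and those that come through y:
  without y':      1/y + 5y/x^2
  multiplying y':  -x/y^2 - 5/x

so (1/y + 5y/x^2) + (-x/y^2 - 5/x)·y' = 0, and therefore
  dy/dx = -(1/y + 5y/x^2)/(-x/y^2 - 5/x)
        = -((x^2 + 5y^2)/(x^2y))/(-(x^2 + 5y^2)/(xy^2)) = y/x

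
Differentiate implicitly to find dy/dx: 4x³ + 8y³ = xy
Differentiate the relation implicitly: treat y = y(x) and apply the chain rule, so every y-derivative picks up a y' = dy/dx factor.

With everything moved to the left-hand side, differentiate term by term:
  d/dx[4x^3] = 12x^2
  d/dx[-xy] = -x·y' - y
  d/dx[8y^3] = 24y^2·y'

Separating the contributions that come from x directly and those that come through y:
  without y':      12x^2 - y
  multiplying y':  -x + 24y^2

so (12x^2 - y) + (-x + 24y^2)·y' = 0, and therefore
  dy/dx = -(12x^2 - y)/(-x + 24y^2) = (12x^2 - y)/(x - 24y^2)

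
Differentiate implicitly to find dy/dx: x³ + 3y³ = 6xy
Take d/dx of both sides. Since y is implicitly a function of x, the chain rule attaches a y' = dy/dx factor whenever we differentiate through y.

Set F(x, y) = (left side) − (right side), so the curve is F = 0. Differentiating each term of F:
  d/dx[x^3] = 3x^2
  d/dx[-6xy] = -6x·y' - 6y
  d/dx[3y^3] = 9y^2·y'

Collecting, the y'-free part is the partial derivative in x and the y' coefficient is the partial derivative in y:
  ∂F/∂x = 3x^2 - 6y
  ∂F/∂y = -6x + 9y^2

so d/dx[F(x, y(x))] = ∂F/∂x + (∂F/∂y)·y' = 0. Rearranging,
  dy/dx = -(∂F/∂x)/(∂F/∂y) = -(3x^2 - 6y)/(-6x + 9y^2) = (x^2 - 2y)/(2x - 3y^2)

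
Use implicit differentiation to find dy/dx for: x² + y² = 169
Differentiate both sides with respect to x, treating y as y(x). By the chain rule, any term containing y contributes a factor of y' = dy/dx when we differentiate it.

Move every term to one side and write the relation as F(x, y) = 0. Term by term,
  d/dx[x^2] = 2x
  d/dx[y^2] = 2y·y'
  d/dx[-169] = 0

The pieces without y' make up ∂F/∂x and the coefficient of y' is ∂F/∂y:
  ∂F/∂x = 2x,
  ∂F/∂y = 2y.

Since d/dx[F] = ∂F/∂x + (∂F/∂y)·y' = 0, solve for y':
  (∂F/∂y)·y' = -∂F/∂x
  dy/dx = -(∂F/∂x)/(∂F/∂y) = -(2x)/(2y) = -x/y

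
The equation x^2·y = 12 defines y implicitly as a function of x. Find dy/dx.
Differentiate both sides with respect to x, treating y as y(x). By the chain rule, any term containing y contributes a factor of y' = dy/dx when we differentiate it.

Move every term to one side and write the relation as F(x, y) = 0. Term by term,
  d/dx[x^2y] = x^2·y' + 2xy
  d/dx[-12] = 0

The pieces without y' make up ∂F/∂x and the coefficient of y' is ∂F/∂y:
  ∂F/∂x = 2xy,
  ∂F/∂y = x^2.

Since d/dx[F] = ∂F/∂x + (∂F/∂y)·y' = 0, solve for y':
  (∂F/∂y)·y' = -∂F/∂x
  dy/dx = -(∂F/∂x)/(∂F/∂y) = -(2xy)/(x^2) = -2y/x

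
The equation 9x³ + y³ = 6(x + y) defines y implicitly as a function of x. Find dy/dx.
Differentiate the relation implicitly: treat y = y(x) and apply the chain rule, so every y-derivative picks up a y' = dy/dx factor.

With everything moved to the left-hand side, differentiate term by term:
  d/dx[9x^3] = 27x^2
  d/dx[-6x] = -6
  d/dx[y^3] = 3y^2·y'
  d/dx[-6y] = -6·y'

Separating the contributions that come from x directly and those that come through y:
  without y':      27x^2 - 6
  multiplying y':  3y^2 - 6

so (27x^2 - 6) + (3y^2 - 6)·y' = 0, and therefore
  dy/dx = -(27x^2 - 6)/(3y^2 - 6) = (2 - 9x^2)/(y^2 - 2)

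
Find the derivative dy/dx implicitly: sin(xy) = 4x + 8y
Take d/dx of both sides. Since y is implicitly a function of x, the chain rule attaches a y' = dy/dx factor whenever we differentiate through y.

Set F(x, y) = (left side) − (right side), so the curve is F = 0. Differentiating each term of F:
  d/dx[-4x] = -4
  d/dx[-8y] = -8·y'
  d/dx[sin(xy)] = (x·y' + y)·cos(xy)

Collecting, the y'-free part is the partial derivative in x and the y' coefficient is the partial derivative in y:
  ∂F/∂x = y·cos(xy) - 4
  ∂F/∂y = x·cos(xy) - 8

so d/dx[F(x, y(x))] = ∂F/∂x + (∂F/∂y)·y' = 0. Rearranging,
  dy/dx = -(∂F/∂x)/(∂F/∂y) = -(y·cos(xy) - 4)/(x·cos(xy) - 8) = (-y·cos(xy) + 4)/(x·cos(xy) - 8)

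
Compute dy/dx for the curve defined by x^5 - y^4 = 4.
Differentiate both sides with respect to x, treating y as y(x). By the chain rule, any term containing y contributes a factor of y' = dy/dx when we differentiate it.

Move every term to one side and write the relation as F(x, y) = 0. Term by term,
  d/dx[x^5] = 5x^4
  d/dx[-y^4] = -4y^3·y'
  d/dx[-4] = 0

The pieces without y' make up ∂F/∂x and the coefficient of y' is ∂F/∂y:
  ∂F/∂x = 5x^4,
  ∂F/∂y = -4y^3.

Since d/dx[F] = ∂F/∂x + (∂F/∂y)·y' = 0, solve for y':
  (∂F/∂y)·y' = -∂F/∂x
  dy/dx = -(∂F/∂x)/(∂F/∂y) = -(5x^4)/(-4y^3) = 5x^4/(4y^3)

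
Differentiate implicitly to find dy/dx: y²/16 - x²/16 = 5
Take d/dx of both sides. Since y is implicitly a function of x, the chain rule attaches a y' = dy/dx factor whenever we differentiate through y.

Set F(x, y) = (left side) − (right side), so the curve is F = 0. Differentiating each term of F:
  d/dx[-x^2/16] = -x/8
  d/dx[y^2/16] = y·y'/8
  d/dx[-5] = 0

Collecting, the y'-free part is the partial derivative in x and the y' coefficient is the partial derivative in y:
  ∂F/∂x = -x/8
  ∂F/∂y = y/8

so d/dx[F(x, y(x))] = ∂F/∂x + (∂F/∂y)·y' = 0. Rearranging,
  dy/dx = -(∂F/∂x)/(∂F/∂y) = -(-x/8)/(y/8) = x/y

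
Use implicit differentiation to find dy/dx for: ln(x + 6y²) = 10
Take d/dx of both sides. Since y is implicitly a function of x, the chain rule attaches a y' = dy/dx factor whenever we differentiate through y.

Set F(x, y) = (left side) − (right side), so the curve is F = 0. Differentiating each term of F:
  d/dx[ln(x + 6y^2)] = (12y·y' + 1)/(x + 6y^2)
  d/dx[-10] = 0

Collecting, the y'-free part is the partial derivative in x and the y' coefficient is the partial derivative in y:
  ∂F/∂x = 1/(x + 6y^2)
  ∂F/∂y = 12y/(x + 6y^2)

so d/dx[F(x, y(x))] = ∂F/∂x + (∂F/∂y)·y' = 0. Rearranging,
  dy/dx = -(∂F/∂x)/(∂F/∂y) = -(1/(x + 6y^2))/(12y/(x + 6y^2)) = -1/(12y)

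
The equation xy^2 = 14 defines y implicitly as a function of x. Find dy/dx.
Differentiate both sides with respect to x, treating y as y(x). By the chain rule, any term containing y contributes a factor of y' = dy/dx when we differentiate it.

Move every term to one side and write the relation as F(x, y) = 0. Term by term,
  d/dx[xy^2] = 2xy·y' + y^2
  d/dx[-14] = 0

The pieces without y' make up ∂F/∂x and the coefficient of y' is ∂F/∂y:
  ∂F/∂x = y^2,
  ∂F/∂y = 2xy.

Since d/dx[F] = ∂F/∂x + (∂F/∂y)·y' = 0, solve for y':
  (∂F/∂y)·y' = -∂F/∂x
  dy/dx = -(∂F/∂x)/(∂F/∂y) = -(y^2)/(2xy) = -y/(2x)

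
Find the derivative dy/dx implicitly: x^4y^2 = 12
Differentiate the relation implicitly: treat y = y(x) and apply the chain rule, so every y-derivative picks up a y' = dy/dx factor.

With everything moved to the left-hand side, differentiate term by term:
  d/dx[x^4y^2] = 2x^4y·y' + 4x^3y^2
  d/dx[-12] = 0

Separating the contributions that come from x directly and those that come through y:
  without y':      4x^3y^2
  multiplying y':  2x^4y

so (4x^3y^2) + (2x^4y)·y' = 0, and therefore
  dy/dx = -(4x^3y^2)/(2x^4y) = -2y/x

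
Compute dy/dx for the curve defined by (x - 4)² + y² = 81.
Take d/dx of both sides. Since y is implicitly a function of x, the chain rule attaches a y' = dy/dx factor whenever we differentiate through y.

Set F(x, y) = (left side) − (right side), so the curve is F = 0. Differentiating each term of F:
  d/dx[y^2] = 2y·y'
  d/dx[(x - 4)^2] = 2x - 8
  d/dx[-81] = 0

Collecting, the y'-free part is the partial derivative in x and the y' coefficient is the partial derivative in y:
  ∂F/∂x = 2x - 8
  ∂F/∂y = 2y

so d/dx[F(x, y(x))] = ∂F/∂x + (∂F/∂y)·y' = 0. Rearranging,
  dy/dx = -(∂F/∂x)/(∂F/∂y) = -(2x - 8)/(2y) = (4 - x)/y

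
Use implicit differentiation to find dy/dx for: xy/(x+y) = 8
Differentiate both sides with respect to x, treating y as y(x). By the chain rule, any term containing y contributes a factor of y' = dy/dx when we differentiate it.

Move every term to one side and write the relation as F(x, y) = 0. Term by term,
  d/dx[xy/(x + y)] = xy(-y' - 1)/(x + y)^2 + x·y'/(x + y) + y/(x + y)
  d/dx[-8] = 0

The pieces without y' make up ∂F/∂x and the coefficient of y' is ∂F/∂y:
  ∂F/∂x = -xy/(x + y)^2 + y/(x + y),
  ∂F/∂y = -xy/(x + y)^2 + x/(x + y).

Since d/dx[F] = ∂F/∂x + (∂F/∂y)·y' = 0, solve for y':
  (∂F/∂y)·y' = -∂F/∂x
  dy/dx = -(∂F/∂x)/(∂F/∂y) = -(-xy/(x + y)^2 + y/(x + y))/(-xy/(x + y)^2 + x/(x + y))
        = -(y^2/(x + y)^2)/(x^2/(x + y)^2) = -y^2/x^2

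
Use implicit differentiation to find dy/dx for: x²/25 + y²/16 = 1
Differentiate both sides with respect to x, treating y as y(x). By the chain rule, any term containing y contributes a factor of y' = dy/dx when we differentiate it.

Move every term to one side and write the relation as F(x, y) = 0. Term by term,
  d/dx[x^2/25] = 2x/25
  d/dx[y^2/16] = y·y'/8
  d/dx[-1] = 0

The pieces without y' make up ∂F/∂x and the coefficient of y' is ∂F/∂y:
  ∂F/∂x = 2x/25,
  ∂F/∂y = y/8.

Since d/dx[F] = ∂F/∂x + (∂F/∂y)·y' = 0, solve for y':
  (∂F/∂y)·y' = -∂F/∂x
  dy/dx = -(∂F/∂x)/(∂F/∂y) = -(2x/25)/(y/8) = -16x/(25y)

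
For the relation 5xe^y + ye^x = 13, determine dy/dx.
Take d/dx of both sides. Since y is implicitly a function of x, the chain rule attaches a y' = dy/dx factor whenever we differentiate through y.

Set F(x, y) = (left side) − (right side), so the curve is F = 0. Differentiating each term of F:
  d/dx[5x·e^(y)] = 5x·y'·e^(y) + 5e^(y)
  d/dx[y·e^(x)] = y·e^(x) + y'·e^(x)
  d/dx[-13] = 0

Collecting, the y'-free part is the partial derivative in x and the y' coefficient is the partial derivative in y:
  ∂F/∂x = y·e^(x) + 5e^(y)
  ∂F/∂y = 5x·e^(y) + e^(x)

so d/dx[F(x, y(x))] = ∂F/∂x + (∂F/∂y)·y' = 0. Rearranging,
  dy/dx = -(∂F/∂x)/(∂F/∂y) = -(y·e^(x) + 5e^(y))/(5x·e^(y) + e^(x)) = (-y·e^(x) - 5e^(y))/(5x·e^(y) + e^(x))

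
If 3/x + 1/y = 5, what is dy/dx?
Differentiate the relation implicitly: treat y = y(x) and apply the chain rule, so every y-derivative picks up a y' = dy/dx factor.

With everything moved to the left-hand side, differentiate term by term:
  d/dx[1/y] = -y'/y^2
  d/dx[3/x] = -3/x^2
  d/dx[-5] = 0

Separating the contributions that come from x directly and those that come through y:
  without y':      -3/x^2
  multiplying y':  -1/y^2

so (-3/x^2) + (-1/y^2)·y' = 0, and therefore
  dy/dx = -(-3/x^2)/(-1/y^2) = -3y^2/x^2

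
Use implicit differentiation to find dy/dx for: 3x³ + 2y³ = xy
Take d/dx of both sides. Since y is implicitly a function of x, the chain rule attaches a y' = dy/dx factor whenever we differentiate through y.

Set F(x, y) = (left side) − (right side), so the curve is F = 0. Differentiating each term of F:
  d/dx[3x^3] = 9x^2
  d/dx[-xy] = -x·y' - y
  d/dx[2y^3] = 6y^2·y'

Collecting, the y'-free part is the partial derivative in x and the y' coefficient is the partial derivative in y:
  ∂F/∂x = 9x^2 - y
  ∂F/∂y = -x + 6y^2

so d/dx[F(x, y(x))] = ∂F/∂x + (∂F/∂y)·y' = 0. Rearranging,
  dy/dx = -(∂F/∂x)/(∂F/∂y) = -(9x^2 - y)/(-x + 6y^2) = (9x^2 - y)/(x - 6y^2)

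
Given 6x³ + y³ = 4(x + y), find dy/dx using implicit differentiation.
Differentiate the relation implicitly: treat y = y(x) and apply the chain rule, so every y-derivative picks up a y' = dy/dx factor.

With everything moved to the left-hand side, differentiate term by term:
  d/dx[6x^3] = 18x^2
  d/dx[-4x] = -4
  d/dx[y^3] = 3y^2·y'
  d/dx[-4y] = -4·y'

Separating the contributions that come from x directly and those that come through y:
  without y':      18x^2 - 4
  multiplying y':  3y^2 - 4

so (18x^2 - 4) + (3y^2 - 4)·y' = 0, and therefore
  dy/dx = -(18x^2 - 4)/(3y^2 - 4) = 2(2 - 9x^2)/(3y^2 - 4)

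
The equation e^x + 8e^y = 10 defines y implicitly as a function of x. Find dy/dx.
Differentiate the relation implicitly: treat y = y(x) and apply the chain rule, so every y-derivative picks up a y' = dy/dx factor.

With everything moved to the left-hand side, differentiate term by term:
  d/dx[e^(x)] = e^(x)
  d/dx[8e^(y)] = 8·y'·e^(y)
  d/dx[-10] = 0

Separating the contributions that come from x directly and those that come through y:
  without y':      e^(x)
  multiplying y':  8e^(y)

so (e^(x)) + (8e^(y))·y' = 0, and therefore
  dy/dx = -(e^(x))/(8e^(y)) = -e^(x - y)/8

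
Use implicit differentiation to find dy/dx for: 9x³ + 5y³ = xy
Take d/dx of both sides. Since y is implicitly a function of x, the chain rule attaches a y' = dy/dx factor whenever we differentiate through y.

Set F(x, y) = (left side) − (right side), so the curve is F = 0. Differentiating each term of F:
  d/dx[9x^3] = 27x^2
  d/dx[-xy] = -x·y' - y
  d/dx[5y^3] = 15y^2·y'

Collecting, the y'-free part is the partial derivative in x and the y' coefficient is the partial derivative in y:
  ∂F/∂x = 27x^2 - y
  ∂F/∂y = -x + 15y^2

so d/dx[F(x, y(x))] = ∂F/∂x + (∂F/∂y)·y' = 0. Rearranging,
  dy/dx = -(∂F/∂x)/(∂F/∂y) = -(27x^2 - y)/(-x + 15y^2) = (27x^2 - y)/(x - 15y^2)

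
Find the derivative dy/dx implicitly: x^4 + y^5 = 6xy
Apply d/dx to both sides, remembering that y depends on x. Each occurrence of y therefore brings in a y' = dy/dx via the chain rule.

With F(x, y) equal to the left-hand side minus the right, differentiate F term by term:
  d/dx[x^4] = 4x^3
  d/dx[-6xy] = -6x·y' - 6y
  d/dx[y^5] = 5y^4·y'
Adding these up, d/dx[F] = 0 becomes
  (4x^3 - 6y) + (-6x + 5y^4)·y' = 0,
so isolating y',
  dy/dx = -(4x^3 - 6y)/(-6x + 5y^4) = 2(2x^3 - 3y)/(6x - 5y^4)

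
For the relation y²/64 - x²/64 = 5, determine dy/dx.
Differentiate both sides with respect to x, treating y as y(x). By the chain rule, any term containing y contributes a factor of y' = dy/dx when we differentiate it.

Move every term to one side and write the relation as F(x, y) = 0. Term by term,
  d/dx[-x^2/64] = -x/32
  d/dx[y^2/64] = y·y'/32
  d/dx[-5] = 0

The pieces without y' make up ∂F/∂x and the coefficient of y' is ∂F/∂y:
  ∂F/∂x = -x/32,
  ∂F/∂y = y/32.

Since d/dx[F] = ∂F/∂x + (∂F/∂y)·y' = 0, solve for y':
  (∂F/∂y)·y' = -∂F/∂x
  dy/dx = -(∂F/∂x)/(∂F/∂y) = -(-x/32)/(y/32) = x/y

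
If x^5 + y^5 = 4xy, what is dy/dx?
Differentiate both sides with respect to x, treating y as y(x). By the chain rule, any term containing y contributes a factor of y' = dy/dx when we differentiate it.

Move every term to one side and write the relation as F(x, y) = 0. Term by term,
  d/dx[x^5] = 5x^4
  d/dx[-4xy] = -4x·y' - 4y
  d/dx[y^5] = 5y^4·y'

The pieces without y' make up ∂F/∂x and the coefficient of y' is ∂F/∂y:
  ∂F/∂x = 5x^4 - 4y,
  ∂F/∂y = -4x + 5y^4.

Since d/dx[F] = ∂F/∂x + (∂F/∂y)·y' = 0, solve for y':
  (∂F/∂y)·y' = -∂F/∂x
  dy/dx = -(∂F/∂x)/(∂F/∂y) = -(5x^4 - 4y)/(-4x + 5y^4) = (5x^4 - 4y)/(4x - 5y^4)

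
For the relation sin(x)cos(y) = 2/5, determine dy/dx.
Differentiate the relation implicitly: treat y = y(x) and apply the chain rule, so every y-derivative picks up a y' = dy/dx factor.

With everything moved to the left-hand side, differentiate term by term:
  d/dx[sin(x)·cos(y)] = -y'·sin(x)·sin(y) + cos(x)·cos(y)
  d/dx[-2/5] = 0

Separating the contributions that come from x directly and those that come through y:
  without y':      cos(x)·cos(y)
  multiplying y':  -sin(x)·sin(y)

so (cos(x)·cos(y)) + (-sin(x)·sin(y))·y' = 0, and therefore
  dy/dx = -(cos(x)·cos(y))/(-sin(x)·sin(y)) = 1/(tan(x)·tan(y))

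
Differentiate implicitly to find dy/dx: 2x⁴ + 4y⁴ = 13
Differentiate both sides with respect to x, treating y as y(x). By the chain rule, any term containing y contributes a factor of y' = dy/dx when we differentiate it.

Move every term to one side and write the relation as F(x, y) = 0. Term by term,
  d/dx[2x^4] = 8x^3
  d/dx[4y^4] = 16y^3·y'
  d/dx[-13] = 0

The pieces without y' make up ∂F/∂x and the coefficient of y' is ∂F/∂y:
  ∂F/∂x = 8x^3,
  ∂F/∂y = 16y^3.

Since d/dx[F] = ∂F/∂x + (∂F/∂y)·y' = 0, solve for y':
  (∂F/∂y)·y' = -∂F/∂x
  dy/dx = -(∂F/∂x)/(∂F/∂y) = -(8x^3)/(16y^3) = -x^3/(2y^3)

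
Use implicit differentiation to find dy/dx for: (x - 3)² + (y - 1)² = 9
Differentiate both sides with respect to x, treating y as y(x). By the chain rule, any term containing y contributes a factor of y' = dy/dx when we differentiate it.

Move every term to one side and write the relation as F(x, y) = 0. Term by term,
  d/dx[(x - 3)^2] = 2x - 6
  d/dx[(y - 1)^2] = 2·y'(y - 1)
  d/dx[-9] = 0

The pieces without y' make up ∂F/∂x and the coefficient of y' is ∂F/∂y:
  ∂F/∂x = 2x - 6,
  ∂F/∂y = 2y - 2.

Since d/dx[F] = ∂F/∂x + (∂F/∂y)·y' = 0, solve for y':
  (∂F/∂y)·y' = -∂F/∂x
  dy/dx = -(∂F/∂x)/(∂F/∂y) = -(2x - 6)/(2y - 2) = (3 - x)/(y - 1)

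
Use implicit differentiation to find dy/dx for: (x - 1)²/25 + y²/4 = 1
Apply d/dx to both sides, remembering that y depends on x. Each occurrence of y therefore brings in a y' = dy/dx via the chain rule.

With F(x, y) equal to the left-hand side minus the right, differentiate F term by term:
  d/dx[y^2/4] = y·y'/2
  d/dx[(x - 1)^2/25] = 2x/25 - 2/25
  d/dx[-1] = 0
Adding these up, d/dx[F] = 0 becomes
  (2x/25 - 2/25) + (y/2)·y' = 0,
so isolating y',
  dy/dx = -(2x/25 - 2/25)/(y/2)
        = -(2(x - 1)/25)/(y/2) = 4(1 - x)/(25y)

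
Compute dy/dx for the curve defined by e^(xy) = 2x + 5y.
Take d/dx of both sides. Since y is implicitly a function of x, the chain rule attaches a y' = dy/dx factor whenever we differentiate through y.

Set F(x, y) = (left side) − (right side), so the curve is F = 0. Differentiating each term of F:
  d/dx[-2x] = -2
  d/dx[-5y] = -5·y'
  d/dx[e^(xy)] = (x·y' + y)·e^(xy)

Collecting, the y'-free part is the partial derivative in x and the y' coefficient is the partial derivative in y:
  ∂F/∂x = y·e^(xy) - 2
  ∂F/∂y = x·e^(xy) - 5

so d/dx[F(x, y(x))] = ∂F/∂x + (∂F/∂y)·y' = 0. Rearranging,
  dy/dx = -(∂F/∂x)/(∂F/∂y) = -(y·e^(xy) - 2)/(x·e^(xy) - 5) = (-y·e^(xy) + 2)/(x·e^(xy) - 5)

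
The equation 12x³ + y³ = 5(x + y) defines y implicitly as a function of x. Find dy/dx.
Differentiate both sides with respect to x, treating y as y(x). By the chain rule, any term containing y contributes a factor of y' = dy/dx when we differentiate it.

Move every term to one side and write the relation as F(x, y) = 0. Term by term,
  d/dx[12x^3] = 36x^2
  d/dx[-5x] = -5
  d/dx[y^3] = 3y^2·y'
  d/dx[-5y] = -5·y'

The pieces without y' make up ∂F/∂x and the coefficient of y' is ∂F/∂y:
  ∂F/∂x = 36x^2 - 5,
  ∂F/∂y = 3y^2 - 5.

Since d/dx[F] = ∂F/∂x + (∂F/∂y)·y' = 0, solve for y':
  (∂F/∂y)·y' = -∂F/∂x
  dy/dx = -(∂F/∂x)/(∂F/∂y) = -(36x^2 - 5)/(3y^2 - 5) = (5 - 36x^2)/(3y^2 - 5)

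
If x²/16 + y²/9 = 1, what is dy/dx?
Differentiate both sides with respect to x, treating y as y(x). By the chain rule, any term containing y contributes a factor of y' = dy/dx when we differentiate it.

Move every term to one side and write the relation as F(x, y) = 0. Term by term,
  d/dx[x^2/16] = x/8
  d/dx[y^2/9] = 2y·y'/9
  d/dx[-1] = 0

The pieces without y' make up ∂F/∂x and the coefficient of y' is ∂F/∂y:
  ∂F/∂x = x/8,
  ∂F/∂y = 2y/9.

Since d/dx[F] = ∂F/∂x + (∂F/∂y)·y' = 0, solve for y':
  (∂F/∂y)·y' = -∂F/∂x
  dy/dx = -(∂F/∂x)/(∂F/∂y) = -(x/8)/(2y/9) = -9x/(16y)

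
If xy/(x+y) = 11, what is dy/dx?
Differentiate the relation implicitly: treat y = y(x) and apply the chain rule, so every y-derivative picks up a y' = dy/dx factor.

With everything moved to the left-hand side, differentiate term by term:
  d/dx[xy/(x + y)] = xy(-y' - 1)/(x + y)^2 + x·y'/(x + y) + y/(x + y)
  d/dx[-11] = 0

Separating the contributions that come from x directly and those that come through y:
  without y':      -xy/(x + y)^2 + y/(x + y)
  multiplying y':  -xy/(x + y)^2 + x/(x + y)

so (-xy/(x + y)^2 + y/(x + y)) + (-xy/(x + y)^2 + x/(x + y))·y' = 0, and therefore
  dy/dx = -(-xy/(x + y)^2 + y/(x + y))/(-xy/(x + y)^2 + x/(x + y))
        = -(y^2/(x + y)^2)/(x^2/(x + y)^2) = -y^2/x^2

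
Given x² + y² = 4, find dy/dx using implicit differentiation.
Take d/dx of both sides. Since y is implicitly a function of x, the chain rule attaches a y' = dy/dx factor whenever we differentiate through y.

Set F(x, y) = (left side) − (right side), so the curve is F = 0. Differentiating each term of F:
  d/dx[x^2] = 2x
  d/dx[y^2] = 2y·y'
  d/dx[-4] = 0

Collecting, the y'-free part is the partial derivative in x and the y' coefficient is the partial derivative in y:
  ∂F/∂x = 2x
  ∂F/∂y = 2y

so d/dx[F(x, y(x))] = ∂F/∂x + (∂F/∂y)·y' = 0. Rearranging,
  dy/dx = -(∂F/∂x)/(∂F/∂y) = -(2x)/(2y) = -x/y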